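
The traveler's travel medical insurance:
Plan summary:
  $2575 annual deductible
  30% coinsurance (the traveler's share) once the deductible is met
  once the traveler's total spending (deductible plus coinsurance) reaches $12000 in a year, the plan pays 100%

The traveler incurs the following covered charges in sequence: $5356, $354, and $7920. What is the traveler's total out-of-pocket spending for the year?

$5891.50

Claim 1 ($5356): $2575 to deductible, leaving $2781; 30% of $2781 = $834.30. Cost to traveler: $3409.30. OOP to date $3409.30.
Claim 2 ($354): 30% coinsurance on $354 = $106.20. Traveler pays $106.20; OOP now $3515.50.
Claim 3 ($7920): deductible already satisfied, so traveler's share is 30% × $7920 = $2376. Traveler owes $2376 (running OOP $5891.50).
Total paid by the traveler: $3409.30 + $106.20 + $2376 = $5891.50.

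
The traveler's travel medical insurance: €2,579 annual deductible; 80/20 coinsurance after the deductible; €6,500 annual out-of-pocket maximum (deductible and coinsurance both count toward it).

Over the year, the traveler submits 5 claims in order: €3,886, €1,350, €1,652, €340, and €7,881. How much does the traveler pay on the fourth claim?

Bill 1, €3,886: €2,579 finishes the deductible; €1,307 goes to coinsurance; 20% of €1,307 = €261.40. Traveler owes €2,840.40 (running OOP €2,840.40).
Bill 2, €1,350: deductible met; 20% of €1,350 = €270. Cost to traveler: €270. OOP to date €3,110.40.
Bill 3, €1,652: deductible already satisfied, so traveler's share is 20% × €1,652 = €330.40. Traveler owes €330.40 (running OOP €3,440.80).
Bill 4, €340: deductible already satisfied, so traveler's share is 20% × €340 = €68. Traveler owes €68 (running OOP €3,508.80).

€68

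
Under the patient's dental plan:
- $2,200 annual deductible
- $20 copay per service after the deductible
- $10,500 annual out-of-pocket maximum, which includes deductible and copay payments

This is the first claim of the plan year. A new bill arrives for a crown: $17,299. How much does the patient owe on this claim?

Nothing has been paid toward the $2,200 deductible, so the first $2,200 of this charge is applied there.
That leaves $17,299 − $2,200 = $15,099 for the copay.
Copay on this service: $20.
Patient responsibility before any cap: $2,200 + $20 = $2,220.
Year-to-date out-of-pocket becomes $0 + $2,220 = $2,220, still under the $10,500 maximum, so no cap applies.

$2,220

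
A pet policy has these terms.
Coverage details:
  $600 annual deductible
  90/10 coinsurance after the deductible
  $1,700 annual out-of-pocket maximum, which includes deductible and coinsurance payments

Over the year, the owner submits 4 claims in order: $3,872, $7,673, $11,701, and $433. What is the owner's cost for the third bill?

$5.50

Bill 1, $3,872: $600 to deductible, leaving $3,272; 10% of $3,272 = $327.20. Cost to owner: $927.20. OOP to date $927.20.
Bill 2, $7,673: 10% coinsurance on $7,673 = $767.30. Owner pays $767.30; OOP now $1,694.50.
Bill 3, $11,701: deductible already satisfied, so owner's share is 10% × $11,701 = $1,170.10. OOP would hit $2,864.60 > $1,700, so the cap limits the owner to $1,700 − $1,694.50 = $5.50.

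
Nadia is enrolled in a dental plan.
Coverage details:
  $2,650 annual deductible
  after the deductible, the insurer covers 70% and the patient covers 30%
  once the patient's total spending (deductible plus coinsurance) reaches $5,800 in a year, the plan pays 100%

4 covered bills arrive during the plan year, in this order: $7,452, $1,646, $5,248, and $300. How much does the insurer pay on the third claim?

Bill 1, $7,452: deductible takes $2,650, $4,802 remains; patient's 30% is $1,440.60. Patient owes $4,090.60 (running OOP $4,090.60). Insurer: $7,452 − $4,090.60 = $3,361.40.
Bill 2, $1,646: deductible already satisfied, so patient's share is 30% × $1,646 = $493.80. Patient owes $493.80 (running OOP $4,584.40). Insurer: $1,646 − $493.80 = $1,152.20.
Bill 3, $5,248: deductible met; 30% of $5,248 = $1,574.40. That would push OOP to $6,158.80, over the $5,800 cap, so patient pays $5,800 − $4,584.40 = $1,215.60. Plan pays $5,248 − $1,215.60 = $4,032.40.

$4,032.40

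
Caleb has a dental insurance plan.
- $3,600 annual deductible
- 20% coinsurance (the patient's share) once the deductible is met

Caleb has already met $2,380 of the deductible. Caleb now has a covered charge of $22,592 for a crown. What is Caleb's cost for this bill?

Deductible still to meet: $3,600 − $2,380 = $1,220.
That leaves $22,592 − $1,220 = $21,372 for coinsurance.
Patient's 20% share of $21,372 is $4,274.40.
So the patient owes $1,220 + $4,274.40 = $5,494.40.

$5,494.40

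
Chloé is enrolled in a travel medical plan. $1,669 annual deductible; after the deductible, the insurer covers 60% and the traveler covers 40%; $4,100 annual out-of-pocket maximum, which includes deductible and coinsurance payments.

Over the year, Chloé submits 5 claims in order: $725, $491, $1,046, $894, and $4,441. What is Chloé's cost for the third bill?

Bill 1, $725: entire amount goes to the deductible. Cost to traveler: $725. OOP to date $725.
Bill 2, $491: entire amount goes to the deductible. Traveler owes $491 (running OOP $1,216).
Bill 3, $1,046: $453 to deductible, leaving $593; 40% of $593 = $237.20. Cost to traveler: $690.20. OOP to date $1,906.20.

$690.20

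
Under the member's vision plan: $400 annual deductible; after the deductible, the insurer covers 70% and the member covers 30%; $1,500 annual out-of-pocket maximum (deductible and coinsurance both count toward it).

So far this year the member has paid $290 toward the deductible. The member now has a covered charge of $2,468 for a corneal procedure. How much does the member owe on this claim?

Deductible still to meet: $400 − $290 = $110.
The remaining $2,358 (= $2,468 − $110) moves to coinsurance.
Member's 30% share of $2,358 is $707.40.
Member responsibility before any cap: $110 + $707.40 = $817.40.
Year-to-date out-of-pocket becomes $290 + $817.40 = $1,107.40, still under the $1,500 maximum, so no cap applies.

$817.40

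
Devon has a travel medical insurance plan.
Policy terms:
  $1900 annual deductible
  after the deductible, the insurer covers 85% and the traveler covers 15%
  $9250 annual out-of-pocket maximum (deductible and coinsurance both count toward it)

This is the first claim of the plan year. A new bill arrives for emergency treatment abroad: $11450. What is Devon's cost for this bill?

$3332.50

Nothing has been paid toward the $1900 deductible, so the first $1900 of this charge is applied there.
The remaining $9550 (= $11450 − $1900) moves to coinsurance.
Traveler's 15% share of $9550 is $1432.50.
That puts the traveler's cost at $1900 + $1432.50 = $3332.50 before any cap.
Year-to-date out-of-pocket becomes $0 + $3332.50 = $3332.50, still under the $9250 maximum, so no cap applies.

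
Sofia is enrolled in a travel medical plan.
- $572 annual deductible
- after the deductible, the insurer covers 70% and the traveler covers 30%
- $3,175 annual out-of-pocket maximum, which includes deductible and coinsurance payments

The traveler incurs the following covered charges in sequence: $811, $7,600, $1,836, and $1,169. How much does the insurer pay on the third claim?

$1,584.70

Bill 1, $811: deductible takes $572, $239 remains; 30% of $239 = $71.70. Traveler owes $643.70 (running OOP $643.70). Plan pays $811 − $643.70 = $167.30.
Bill 2, $7,600: deductible met; 30% of $7,600 = $2,280. Traveler pays $2,280; OOP now $2,923.70. Insurer: $7,600 − $2,280 = $5,320.
Bill 3, $1,836: 30% coinsurance on $1,836 = $550.80. OOP would hit $3,474.50 > $3,175, so the cap limits the traveler to $3,175 − $2,923.70 = $251.30. Plan pays $1,836 − $251.30 = $1,584.70.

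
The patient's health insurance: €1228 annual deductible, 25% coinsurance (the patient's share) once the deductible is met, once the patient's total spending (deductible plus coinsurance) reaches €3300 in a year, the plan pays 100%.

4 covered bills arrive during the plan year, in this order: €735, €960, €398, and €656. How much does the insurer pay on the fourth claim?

Bill 1, €735: entire amount goes to the deductible. Patient pays €735; OOP now €735. Insurer: €735 − €735 = €0.
Bill 2, €960: deductible takes €493, €467 remains; coinsurance €467 × 25% = €116.75. Cost to patient: €609.75. OOP to date €1344.75. Insurer: €960 − €609.75 = €350.25.
Bill 3, €398: deductible met; 25% of €398 = €99.50. Cost to patient: €99.50. OOP to date €1444.25. Insurer: €398 − €99.50 = €298.50.
Bill 4, €656: 25% coinsurance on €656 = €164. Patient owes €164 (running OOP €1608.25). Insurer: €656 − €164 = €492.

€492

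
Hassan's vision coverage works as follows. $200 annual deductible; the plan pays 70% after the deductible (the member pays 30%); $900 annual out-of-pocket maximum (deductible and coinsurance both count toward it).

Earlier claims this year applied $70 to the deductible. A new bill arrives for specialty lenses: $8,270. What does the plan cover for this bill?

$7,440

Remaining deductible: $200 − $70 = $130.
That leaves $8,270 − $130 = $8,140 for coinsurance.
Member's 30% share of $8,140 is $2,442.
That puts the member's cost at $130 + $2,442 = $2,572 before any cap.
That would bring total out-of-pocket to $2,642, past the $900 cap. The member is capped at $900 − $70 = $830 on this claim.
Insurer pays the balance: $8,270 − $830 = $7,440.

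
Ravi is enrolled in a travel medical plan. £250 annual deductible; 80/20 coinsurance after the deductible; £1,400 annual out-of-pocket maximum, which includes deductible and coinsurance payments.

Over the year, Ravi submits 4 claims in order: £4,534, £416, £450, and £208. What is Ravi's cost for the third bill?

Claim 1 (£4,534): £250 to deductible, leaving £4,284; coinsurance £4,284 × 20% = £856.80. Traveler owes £1,106.80 (running OOP £1,106.80).
Claim 2 (£416): deductible already satisfied, so traveler's share is 20% × £416 = £83.20. Cost to traveler: £83.20. OOP to date £1,190.
Claim 3 (£450): 20% coinsurance on £450 = £90. Traveler owes £90 (running OOP £1,280).

£90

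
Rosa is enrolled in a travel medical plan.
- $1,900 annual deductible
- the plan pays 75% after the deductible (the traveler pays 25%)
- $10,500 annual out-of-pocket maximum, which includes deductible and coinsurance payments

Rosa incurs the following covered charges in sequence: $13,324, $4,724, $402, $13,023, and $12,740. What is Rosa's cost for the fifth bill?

#1 ($13,324): deductible takes $1,900, $11,424 remains; coinsurance $11,424 × 25% = $2,856. Traveler pays $4,756; OOP now $4,756.
#2 ($4,724): deductible met; 25% of $4,724 = $1,181. Traveler pays $1,181; OOP now $5,937.
#3 ($402): deductible met; 25% of $402 = $100.50. Traveler pays $100.50; OOP now $6,037.50.
#4 ($13,023): deductible met; 25% of $13,023 = $3,255.75. Traveler owes $3,255.75 (running OOP $9,293.25).
#5 ($12,740): 25% coinsurance on $12,740 = $3,185. OOP would hit $12,478.25 > $10,500, so the cap limits the traveler to $10,500 − $9,293.25 = $1,206.75.

$1,206.75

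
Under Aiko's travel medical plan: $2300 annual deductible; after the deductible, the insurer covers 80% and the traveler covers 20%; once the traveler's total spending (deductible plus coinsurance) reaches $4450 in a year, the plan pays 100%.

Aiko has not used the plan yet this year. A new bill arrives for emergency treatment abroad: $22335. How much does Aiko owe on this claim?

The full $2300 deductible is still open; $2300 of this bill applies to it.
After the $2300 deductible portion, $22335 − $2300 = $20035 is subject to coinsurance.
Coinsurance: $20035 × 20% = $4007.
Traveler responsibility before any cap: $2300 + $4007 = $6307.
That would bring total out-of-pocket to $6307, past the $4450 cap. The traveler is capped at $4450 − $0 = $4450 on this claim.

$4450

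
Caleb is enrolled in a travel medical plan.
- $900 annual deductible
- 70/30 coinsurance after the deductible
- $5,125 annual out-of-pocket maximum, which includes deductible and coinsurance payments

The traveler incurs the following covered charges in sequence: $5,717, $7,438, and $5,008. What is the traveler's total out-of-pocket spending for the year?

$5,125

#1 ($5,717): $900 finishes the deductible; $4,817 goes to coinsurance; traveler's 30% is $1,445.10. Traveler pays $2,345.10; OOP now $2,345.10.
#2 ($7,438): 30% coinsurance on $7,438 = $2,231.40. Traveler pays $2,231.40; OOP now $4,576.50.
#3 ($5,008): deductible met; 30% of $5,008 = $1,502.40. OOP would hit $6,078.90 > $5,125, so the cap limits the traveler to $5,125 − $4,576.50 = $548.50.
Total paid by the traveler: $2,345.10 + $2,231.40 + $548.50 = $5,125.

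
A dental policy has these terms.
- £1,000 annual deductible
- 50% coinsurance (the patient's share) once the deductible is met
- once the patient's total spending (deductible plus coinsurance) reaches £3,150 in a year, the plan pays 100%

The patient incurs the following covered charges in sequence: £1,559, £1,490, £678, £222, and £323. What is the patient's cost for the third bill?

Claim 1 (£1,559): £1,000 to deductible, leaving £559; patient's 50% is £279.50. Cost to patient: £1,279.50. OOP to date £1,279.50.
Claim 2 (£1,490): deductible met; 50% of £1,490 = £745. Patient pays £745; OOP now £2,024.50.
Claim 3 (£678): 50% coinsurance on £678 = £339. Cost to patient: £339. OOP to date £2,363.50.

£339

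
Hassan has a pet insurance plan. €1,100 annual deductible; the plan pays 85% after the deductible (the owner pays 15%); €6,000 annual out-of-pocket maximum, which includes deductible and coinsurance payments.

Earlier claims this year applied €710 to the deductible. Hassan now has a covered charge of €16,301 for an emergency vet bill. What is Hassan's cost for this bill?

Deductible still to meet: €1,100 − €710 = €390.
That leaves €16,301 − €390 = €15,911 for coinsurance.
Owner's 15% share of €15,911 is €2,386.65.
That puts the owner's cost at €390 + €2,386.65 = €2,776.65 before any cap.
Total out-of-pocket so far would be €710 + €2,776.65 = €3,486.65, below the €6,000 cap — no reduction.

€2,776.65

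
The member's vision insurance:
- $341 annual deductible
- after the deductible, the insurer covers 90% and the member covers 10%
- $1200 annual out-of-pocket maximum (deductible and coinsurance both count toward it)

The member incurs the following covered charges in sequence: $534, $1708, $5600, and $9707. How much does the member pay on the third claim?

Bill 1, $534: deductible takes $341, $193 remains; 10% of $193 = $19.30. Cost to member: $360.30. OOP to date $360.30.
Bill 2, $1708: 10% coinsurance on $1708 = $170.80. Member pays $170.80; OOP now $531.10.
Bill 3, $5600: 10% coinsurance on $5600 = $560. Member owes $560 (running OOP $1091.10).

$560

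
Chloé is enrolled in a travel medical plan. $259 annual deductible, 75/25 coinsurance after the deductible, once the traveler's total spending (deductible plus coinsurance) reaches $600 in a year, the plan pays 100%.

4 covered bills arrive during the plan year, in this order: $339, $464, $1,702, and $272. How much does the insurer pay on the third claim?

Claim 1 ($339): $259 to deductible, leaving $80; 25% of $80 = $20. Cost to traveler: $279. OOP to date $279. Plan pays $339 − $279 = $60.
Claim 2 ($464): deductible met; 25% of $464 = $116. Traveler owes $116 (running OOP $395). Insurer: $464 − $116 = $348.
Claim 3 ($1,702): deductible already satisfied, so traveler's share is 25% × $1,702 = $425.50. That would push OOP to $820.50, over the $600 cap, so traveler pays $600 − $395 = $205. Insurer: $1,702 − $205 = $1,497.

$1,497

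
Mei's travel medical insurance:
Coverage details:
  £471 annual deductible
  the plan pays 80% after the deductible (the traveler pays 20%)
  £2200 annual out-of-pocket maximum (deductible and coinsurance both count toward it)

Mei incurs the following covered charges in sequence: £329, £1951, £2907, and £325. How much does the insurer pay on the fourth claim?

£260

#1 (£329): entire amount goes to the deductible. Cost to traveler: £329. OOP to date £329. Insurer: £329 − £329 = £0.
#2 (£1951): deductible takes £142, £1809 remains; traveler's 20% is £361.80. Traveler pays £503.80; OOP now £832.80. Plan pays £1951 − £503.80 = £1447.20.
#3 (£2907): deductible already satisfied, so traveler's share is 20% × £2907 = £581.40. Traveler pays £581.40; OOP now £1414.20. Insurer: £2907 − £581.40 = £2325.60.
#4 (£325): deductible met; 20% of £325 = £65. Traveler owes £65 (running OOP £1479.20). Plan pays £325 − £65 = £260.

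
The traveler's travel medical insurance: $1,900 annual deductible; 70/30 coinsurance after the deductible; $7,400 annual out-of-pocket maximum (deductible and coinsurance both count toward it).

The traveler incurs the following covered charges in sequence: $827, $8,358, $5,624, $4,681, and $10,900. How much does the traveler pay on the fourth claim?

$1,404.30

Claim 1 ($827): all of it applies to the deductible. Cost to traveler: $827. OOP to date $827.
Claim 2 ($8,358): deductible takes $1,073, $7,285 remains; traveler's 30% is $2,185.50. Cost to traveler: $3,258.50. OOP to date $4,085.50.
Claim 3 ($5,624): 30% coinsurance on $5,624 = $1,687.20. Traveler owes $1,687.20 (running OOP $5,772.70).
Claim 4 ($4,681): 30% coinsurance on $4,681 = $1,404.30. Traveler owes $1,404.30 (running OOP $7,177).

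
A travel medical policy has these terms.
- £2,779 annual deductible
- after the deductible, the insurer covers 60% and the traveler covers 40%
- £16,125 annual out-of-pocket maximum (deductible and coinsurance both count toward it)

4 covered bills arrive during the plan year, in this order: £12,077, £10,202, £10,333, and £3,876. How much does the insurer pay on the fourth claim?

#1 (£12,077): deductible takes £2,779, £9,298 remains; traveler's 40% is £3,719.20. Traveler pays £6,498.20; OOP now £6,498.20. Insurer: £12,077 − £6,498.20 = £5,578.80.
#2 (£10,202): deductible already satisfied, so traveler's share is 40% × £10,202 = £4,080.80. Traveler owes £4,080.80 (running OOP £10,579). Plan pays £10,202 − £4,080.80 = £6,121.20.
#3 (£10,333): deductible met; 40% of £10,333 = £4,133.20. Traveler owes £4,133.20 (running OOP £14,712.20). Insurer: £10,333 − £4,133.20 = £6,199.80.
#4 (£3,876): deductible met; 40% of £3,876 = £1,550.40. Adding that to £14,712.20 gives £16,262.60, past the £16,125 cap; traveler pays only £16,125 − £14,712.20 = £1,412.80. Plan pays £3,876 − £1,412.80 = £2,463.20.

£2,463.20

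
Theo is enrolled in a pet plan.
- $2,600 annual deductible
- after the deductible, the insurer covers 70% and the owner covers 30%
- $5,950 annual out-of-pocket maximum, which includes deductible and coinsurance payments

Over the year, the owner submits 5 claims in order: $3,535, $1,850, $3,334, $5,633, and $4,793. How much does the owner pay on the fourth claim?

Claim 1 — $3,535: deductible takes $2,600, $935 remains; owner's 30% is $280.50. Cost to owner: $2,880.50. OOP to date $2,880.50.
Claim 2 — $1,850: deductible already satisfied, so owner's share is 30% × $1,850 = $555. Cost to owner: $555. OOP to date $3,435.50.
Claim 3 — $3,334: deductible met; 30% of $3,334 = $1,000.20. Owner owes $1,000.20 (running OOP $4,435.70).
Claim 4 — $5,633: deductible already satisfied, so owner's share is 30% × $5,633 = $1,689.90. That would push OOP to $6,125.60, over the $5,950 cap, so owner pays $5,950 − $4,435.70 = $1,514.30.

$1,514.30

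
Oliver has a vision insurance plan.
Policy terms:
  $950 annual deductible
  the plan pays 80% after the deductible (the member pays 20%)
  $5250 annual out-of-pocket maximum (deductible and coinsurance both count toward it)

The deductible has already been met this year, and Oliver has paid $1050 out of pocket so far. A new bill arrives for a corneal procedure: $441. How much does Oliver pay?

With the deductible met, the entire $441 is subject to coinsurance.
20% of $441 = $88.20 falls to the member.
Cumulative spending $1050 + $88.20 = $1138.20 stays under the $5250 maximum.

$88.20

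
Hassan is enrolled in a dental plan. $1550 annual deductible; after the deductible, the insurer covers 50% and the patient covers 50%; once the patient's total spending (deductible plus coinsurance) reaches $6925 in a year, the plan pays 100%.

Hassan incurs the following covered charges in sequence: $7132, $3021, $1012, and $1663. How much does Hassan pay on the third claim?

$506

Claim 1 ($7132): $1550 finishes the deductible; $5582 goes to coinsurance; patient's 50% is $2791. Patient owes $4341 (running OOP $4341).
Claim 2 ($3021): deductible met; 50% of $3021 = $1510.50. Patient pays $1510.50; OOP now $5851.50.
Claim 3 ($1012): deductible met; 50% of $1012 = $506. Cost to patient: $506. OOP to date $6357.50.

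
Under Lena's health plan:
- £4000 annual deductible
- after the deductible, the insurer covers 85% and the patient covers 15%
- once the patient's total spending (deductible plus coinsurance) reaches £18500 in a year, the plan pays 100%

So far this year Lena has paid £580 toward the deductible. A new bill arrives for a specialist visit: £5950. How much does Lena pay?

£3799.50

£580 of the £4000 deductible is already met, leaving £3420.
The remaining £2530 (= £5950 − £3420) moves to coinsurance.
Coinsurance: £2530 × 15% = £379.50.
Patient responsibility before any cap: £3420 + £379.50 = £3799.50.
Year-to-date out-of-pocket becomes £580 + £3799.50 = £4379.50, still under the £18500 maximum, so no cap applies.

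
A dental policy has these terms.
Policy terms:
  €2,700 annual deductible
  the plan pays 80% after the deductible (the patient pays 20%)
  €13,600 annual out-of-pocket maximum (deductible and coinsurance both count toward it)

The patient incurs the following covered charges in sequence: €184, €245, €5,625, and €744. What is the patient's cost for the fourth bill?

€148.80

Bill 1, €184: entire amount goes to the deductible. Patient pays €184; OOP now €184.
Bill 2, €245: all of it applies to the deductible. Patient owes €245 (running OOP €429).
Bill 3, €5,625: €2,271 to deductible, leaving €3,354; patient's 20% is €670.80. Cost to patient: €2,941.80. OOP to date €3,370.80.
Bill 4, €744: deductible met; 20% of €744 = €148.80. Patient owes €148.80 (running OOP €3,519.60).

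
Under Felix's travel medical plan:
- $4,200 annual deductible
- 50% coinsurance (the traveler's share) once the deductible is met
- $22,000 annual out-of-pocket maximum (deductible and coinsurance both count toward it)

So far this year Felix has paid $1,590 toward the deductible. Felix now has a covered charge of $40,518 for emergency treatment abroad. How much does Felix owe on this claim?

$20,410

Remaining deductible: $4,200 − $1,590 = $2,610.
That leaves $40,518 − $2,610 = $37,908 for coinsurance.
50% of $37,908 = $18,954 falls to the traveler.
That puts the traveler's cost at $2,610 + $18,954 = $21,564 before any cap.
That would bring total out-of-pocket to $23,154, past the $22,000 cap. The traveler is capped at $22,000 − $1,590 = $20,410 on this claim.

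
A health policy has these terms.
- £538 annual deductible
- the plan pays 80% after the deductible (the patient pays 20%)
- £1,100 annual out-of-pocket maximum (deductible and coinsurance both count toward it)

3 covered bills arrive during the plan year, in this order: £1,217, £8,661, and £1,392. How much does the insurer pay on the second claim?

#1 (£1,217): £538 finishes the deductible; £679 goes to coinsurance; coinsurance £679 × 20% = £135.80. Patient owes £673.80 (running OOP £673.80). Plan pays £1,217 − £673.80 = £543.20.
#2 (£8,661): deductible met; 20% of £8,661 = £1,732.20. OOP would hit £2,406 > £1,100, so the cap limits the patient to £1,100 − £673.80 = £426.20. Plan pays £8,661 − £426.20 = £8,234.80.

£8,234.80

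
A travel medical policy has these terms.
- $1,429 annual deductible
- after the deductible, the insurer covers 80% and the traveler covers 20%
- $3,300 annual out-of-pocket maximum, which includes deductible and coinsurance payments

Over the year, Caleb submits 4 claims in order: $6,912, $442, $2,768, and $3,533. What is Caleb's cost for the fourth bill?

#1 ($6,912): $1,429 to deductible, leaving $5,483; coinsurance $5,483 × 20% = $1,096.60. Traveler pays $2,525.60; OOP now $2,525.60.
#2 ($442): deductible already satisfied, so traveler's share is 20% × $442 = $88.40. Traveler pays $88.40; OOP now $2,614.
#3 ($2,768): deductible met; 20% of $2,768 = $553.60. Traveler pays $553.60; OOP now $3,167.60.
#4 ($3,533): 20% coinsurance on $3,533 = $706.60. Adding that to $3,167.60 gives $3,874.20, past the $3,300 cap; traveler pays only $3,300 − $3,167.60 = $132.40.

$132.40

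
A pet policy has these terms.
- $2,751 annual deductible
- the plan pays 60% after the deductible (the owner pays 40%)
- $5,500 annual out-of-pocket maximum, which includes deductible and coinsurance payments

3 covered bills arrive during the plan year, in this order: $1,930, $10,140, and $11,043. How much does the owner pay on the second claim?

#1 ($1,930): fully absorbed by the deductible. Cost to owner: $1,930. OOP to date $1,930.
#2 ($10,140): $821 finishes the deductible; $9,319 goes to coinsurance; owner's 40% is $3,727.60. Deductible plus coinsurance: $821 + $3,727.60 = $4,548.60. Adding that to $1,930 gives $6,478.60, past the $5,500 cap; owner pays only $5,500 − $1,930 = $3,570.

$3,570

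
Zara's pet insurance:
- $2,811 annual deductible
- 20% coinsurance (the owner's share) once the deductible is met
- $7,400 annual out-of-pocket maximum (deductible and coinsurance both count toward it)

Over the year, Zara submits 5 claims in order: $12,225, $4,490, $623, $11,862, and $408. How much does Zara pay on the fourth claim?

Bill 1, $12,225: $2,811 to deductible, leaving $9,414; 20% of $9,414 = $1,882.80. Owner owes $4,693.80 (running OOP $4,693.80).
Bill 2, $4,490: deductible met; 20% of $4,490 = $898. Owner pays $898; OOP now $5,591.80.
Bill 3, $623: 20% coinsurance on $623 = $124.60. Owner owes $124.60 (running OOP $5,716.40).
Bill 4, $11,862: deductible already satisfied, so owner's share is 20% × $11,862 = $2,372.40. OOP would hit $8,088.80 > $7,400, so the cap limits the owner to $7,400 − $5,716.40 = $1,683.60.

$1,683.60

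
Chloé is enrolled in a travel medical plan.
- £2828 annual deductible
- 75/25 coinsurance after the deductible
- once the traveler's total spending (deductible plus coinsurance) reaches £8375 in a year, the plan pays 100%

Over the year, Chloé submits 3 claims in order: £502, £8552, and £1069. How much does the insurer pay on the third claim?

£801.75

Bill 1, £502: fully absorbed by the deductible. Traveler pays £502; OOP now £502. Plan pays £502 − £502 = £0.
Bill 2, £8552: deductible takes £2326, £6226 remains; coinsurance £6226 × 25% = £1556.50. Cost to traveler: £3882.50. OOP to date £4384.50. Insurer: £8552 − £3882.50 = £4669.50.
Bill 3, £1069: 25% coinsurance on £1069 = £267.25. Traveler owes £267.25 (running OOP £4651.75). Insurer: £1069 − £267.25 = £801.75.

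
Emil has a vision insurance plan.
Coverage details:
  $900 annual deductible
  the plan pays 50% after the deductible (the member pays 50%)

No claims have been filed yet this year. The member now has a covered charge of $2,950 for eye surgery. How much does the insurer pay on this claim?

Deductible not yet touched, so the first $900 of the bill goes to the deductible.
That leaves $2,950 − $900 = $2,050 for coinsurance.
50% of $2,050 = $1,025 falls to the member.
That puts the member's cost at $900 + $1,025 = $1,925.
The plan picks up $2,950 − $1,925 = $1,025.

$1,025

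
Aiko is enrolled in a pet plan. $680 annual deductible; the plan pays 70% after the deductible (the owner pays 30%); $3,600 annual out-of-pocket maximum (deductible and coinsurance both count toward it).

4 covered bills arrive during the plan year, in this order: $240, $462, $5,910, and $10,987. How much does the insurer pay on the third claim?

Claim 1 ($240): all of it applies to the deductible. Owner owes $240 (running OOP $240). Plan pays $240 − $240 = $0.
Claim 2 ($462): $440 finishes the deductible; $22 goes to coinsurance; 30% of $22 = $6.60. Cost to owner: $446.60. OOP to date $686.60. Insurer: $462 − $446.60 = $15.40.
Claim 3 ($5,910): deductible already satisfied, so owner's share is 30% × $5,910 = $1,773. Owner pays $1,773; OOP now $2,459.60. Insurer: $5,910 − $1,773 = $4,137.

$4,137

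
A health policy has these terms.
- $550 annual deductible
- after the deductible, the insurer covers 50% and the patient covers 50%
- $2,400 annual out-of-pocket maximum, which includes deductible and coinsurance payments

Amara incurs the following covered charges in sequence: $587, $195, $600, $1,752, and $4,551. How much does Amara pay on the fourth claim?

#1 ($587): $550 to deductible, leaving $37; coinsurance $37 × 50% = $18.50. Patient owes $568.50 (running OOP $568.50).
#2 ($195): deductible already satisfied, so patient's share is 50% × $195 = $97.50. Patient owes $97.50 (running OOP $666).
#3 ($600): 50% coinsurance on $600 = $300. Patient owes $300 (running OOP $966).
#4 ($1,752): 50% coinsurance on $1,752 = $876. Cost to patient: $876. OOP to date $1,842.

$876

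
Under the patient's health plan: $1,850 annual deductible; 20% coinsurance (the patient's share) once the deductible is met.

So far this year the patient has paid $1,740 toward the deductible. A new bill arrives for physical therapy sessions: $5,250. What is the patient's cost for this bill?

$1,740 of the $1,850 deductible is already met, leaving $110.
That leaves $5,250 − $110 = $5,140 for coinsurance.
20% of $5,140 = $1,028 falls to the patient.
Patient responsibility: $110 + $1,028 = $1,138.

$1,138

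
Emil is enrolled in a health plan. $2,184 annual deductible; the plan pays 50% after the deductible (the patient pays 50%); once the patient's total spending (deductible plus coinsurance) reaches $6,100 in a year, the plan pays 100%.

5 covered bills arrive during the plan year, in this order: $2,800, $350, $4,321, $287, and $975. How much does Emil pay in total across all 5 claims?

Bill 1, $2,800: deductible takes $2,184, $616 remains; coinsurance $616 × 50% = $308. Cost to patient: $2,492. OOP to date $2,492.
Bill 2, $350: deductible met; 50% of $350 = $175. Cost to patient: $175. OOP to date $2,667.
Bill 3, $4,321: deductible met; 50% of $4,321 = $2,160.50. Patient pays $2,160.50; OOP now $4,827.50.
Bill 4, $287: deductible already satisfied, so patient's share is 50% × $287 = $143.50. Patient owes $143.50 (running OOP $4,971).
Bill 5, $975: deductible met; 50% of $975 = $487.50. Patient owes $487.50 (running OOP $5,458.50).
Total paid by the patient: $2,492 + $175 + $2,160.50 + $143.50 + $487.50 = $5,458.50.

$5,458.50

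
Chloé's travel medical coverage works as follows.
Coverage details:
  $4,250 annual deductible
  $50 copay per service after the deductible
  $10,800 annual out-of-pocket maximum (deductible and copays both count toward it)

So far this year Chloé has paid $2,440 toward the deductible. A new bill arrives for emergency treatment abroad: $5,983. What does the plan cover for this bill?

Deductible still to meet: $4,250 − $2,440 = $1,810.
That leaves $5,983 − $1,810 = $4,173 for the copay.
Copay on this service: $50.
So the traveler owes $1,810 + $50 = $1,860 before any cap.
Total out-of-pocket so far would be $2,440 + $1,860 = $4,300, below the $10,800 cap — no reduction.
The plan picks up $5,983 − $1,860 = $4,123.

$4,123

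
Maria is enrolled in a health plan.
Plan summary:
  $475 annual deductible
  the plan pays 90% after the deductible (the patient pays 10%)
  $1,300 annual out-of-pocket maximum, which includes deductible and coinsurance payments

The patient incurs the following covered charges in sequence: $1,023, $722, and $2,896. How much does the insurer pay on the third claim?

$2,606.40

Bill 1, $1,023: $475 finishes the deductible; $548 goes to coinsurance; patient's 10% is $54.80. Patient owes $529.80 (running OOP $529.80). Insurer: $1,023 − $529.80 = $493.20.
Bill 2, $722: deductible met; 10% of $722 = $72.20. Patient owes $72.20 (running OOP $602). Plan pays $722 − $72.20 = $649.80.
Bill 3, $2,896: deductible already satisfied, so patient's share is 10% × $2,896 = $289.60. Patient pays $289.60; OOP now $891.60. Plan pays $2,896 − $289.60 = $2,606.40.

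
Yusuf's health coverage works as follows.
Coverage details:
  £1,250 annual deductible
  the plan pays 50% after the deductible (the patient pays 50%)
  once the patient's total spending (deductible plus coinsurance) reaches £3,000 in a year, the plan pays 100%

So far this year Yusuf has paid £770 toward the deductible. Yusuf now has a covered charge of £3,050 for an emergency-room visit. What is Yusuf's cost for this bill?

Deductible still to meet: £1,250 − £770 = £480.
After the £480 deductible portion, £3,050 − £480 = £2,570 is subject to coinsurance.
50% of £2,570 = £1,285 falls to the patient.
Patient responsibility before any cap: £480 + £1,285 = £1,765.
Cumulative spending £770 + £1,765 = £2,535 stays under the £3,000 maximum.

£1,765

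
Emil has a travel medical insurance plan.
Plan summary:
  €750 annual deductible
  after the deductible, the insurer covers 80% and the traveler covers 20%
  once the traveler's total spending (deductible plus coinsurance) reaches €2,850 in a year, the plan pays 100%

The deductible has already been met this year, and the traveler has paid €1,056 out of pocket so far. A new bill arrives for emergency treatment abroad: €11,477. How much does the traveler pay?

€1,794

With the deductible met, the entire €11,477 is subject to coinsurance.
Coinsurance: €11,477 × 20% = €2,295.40.
Year-to-date out-of-pocket would reach €1,056 + €2,295.40 = €3,351.40, above the €2,850 maximum, so the traveler pays only €2,850 − €1,056 = €1,794.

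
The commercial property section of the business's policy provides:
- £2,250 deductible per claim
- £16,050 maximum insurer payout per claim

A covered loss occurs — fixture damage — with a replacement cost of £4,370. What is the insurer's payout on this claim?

Less the £2,250 deductible: £4,370 − £2,250 = £2,120.
£2,120 is within the £16,050 limit, so the insurer pays £2,120.

£2,120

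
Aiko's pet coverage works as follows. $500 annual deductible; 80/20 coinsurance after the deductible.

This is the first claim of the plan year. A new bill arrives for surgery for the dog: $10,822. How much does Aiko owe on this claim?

$2,564.40

The full $500 deductible is still open; $500 of this bill applies to it.
That leaves $10,822 − $500 = $10,322 for coinsurance.
Owner's 20% share of $10,322 is $2,064.40.
That puts the owner's cost at $500 + $2,064.40 = $2,564.40.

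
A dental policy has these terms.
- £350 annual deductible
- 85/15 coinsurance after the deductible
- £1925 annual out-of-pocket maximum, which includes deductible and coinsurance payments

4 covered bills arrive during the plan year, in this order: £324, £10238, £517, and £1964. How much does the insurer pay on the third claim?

Claim 1 — £324: entire amount goes to the deductible. Cost to patient: £324. OOP to date £324. Plan pays £324 − £324 = £0.
Claim 2 — £10238: deductible takes £26, £10212 remains; 15% of £10212 = £1531.80. Cost to patient: £1557.80. OOP to date £1881.80. Plan pays £10238 − £1557.80 = £8680.20.
Claim 3 — £517: deductible already satisfied, so patient's share is 15% × £517 = £77.55. That would push OOP to £1959.35, over the £1925 cap, so patient pays £1925 − £1881.80 = £43.20. Insurer: £517 − £43.20 = £473.80.

£473.80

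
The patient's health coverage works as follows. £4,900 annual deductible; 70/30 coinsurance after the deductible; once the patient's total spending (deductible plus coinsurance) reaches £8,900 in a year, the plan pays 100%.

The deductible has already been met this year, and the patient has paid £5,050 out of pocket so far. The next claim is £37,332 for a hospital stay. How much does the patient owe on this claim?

With the deductible met, the entire £37,332 is subject to coinsurance.
Patient's 30% share of £37,332 is £11,199.60.
Year-to-date out-of-pocket would reach £5,050 + £11,199.60 = £16,249.60, above the £8,900 maximum, so the patient pays only £8,900 − £5,050 = £3,850.

£3,850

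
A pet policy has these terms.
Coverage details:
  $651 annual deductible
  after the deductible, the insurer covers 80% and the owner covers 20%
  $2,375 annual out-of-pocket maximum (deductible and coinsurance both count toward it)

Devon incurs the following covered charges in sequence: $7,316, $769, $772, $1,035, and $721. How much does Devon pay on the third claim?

$154.40

Bill 1, $7,316: deductible takes $651, $6,665 remains; 20% of $6,665 = $1,333. Owner owes $1,984 (running OOP $1,984).
Bill 2, $769: deductible met; 20% of $769 = $153.80. Cost to owner: $153.80. OOP to date $2,137.80.
Bill 3, $772: 20% coinsurance on $772 = $154.40. Owner owes $154.40 (running OOP $2,292.20).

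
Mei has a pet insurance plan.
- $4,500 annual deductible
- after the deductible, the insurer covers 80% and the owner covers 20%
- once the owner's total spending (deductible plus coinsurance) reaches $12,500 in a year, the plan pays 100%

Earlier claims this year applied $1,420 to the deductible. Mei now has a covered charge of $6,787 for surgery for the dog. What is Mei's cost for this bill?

$3,821.40

$1,420 of the $4,500 deductible is already met, leaving $3,080.
That leaves $6,787 − $3,080 = $3,707 for coinsurance.
Owner's 20% share of $3,707 is $741.40.
Owner responsibility before any cap: $3,080 + $741.40 = $3,821.40.
Year-to-date out-of-pocket becomes $1,420 + $3,821.40 = $5,241.40, still under the $12,500 maximum, so no cap applies.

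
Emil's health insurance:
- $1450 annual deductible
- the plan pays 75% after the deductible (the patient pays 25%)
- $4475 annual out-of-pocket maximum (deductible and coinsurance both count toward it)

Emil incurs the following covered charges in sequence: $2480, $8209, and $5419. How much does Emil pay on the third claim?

#1 ($2480): $1450 finishes the deductible; $1030 goes to coinsurance; coinsurance $1030 × 25% = $257.50. Patient owes $1707.50 (running OOP $1707.50).
#2 ($8209): deductible met; 25% of $8209 = $2052.25. Patient pays $2052.25; OOP now $3759.75.
#3 ($5419): 25% coinsurance on $5419 = $1354.75. That would push OOP to $5114.50, over the $4475 cap, so patient pays $4475 − $3759.75 = $715.25.

$715.25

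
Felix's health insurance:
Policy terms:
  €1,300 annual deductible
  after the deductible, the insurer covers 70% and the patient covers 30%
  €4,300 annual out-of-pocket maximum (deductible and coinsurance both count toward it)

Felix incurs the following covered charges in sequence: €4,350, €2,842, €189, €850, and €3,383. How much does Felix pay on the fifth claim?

€920.70

Claim 1 (€4,350): €1,300 to deductible, leaving €3,050; patient's 30% is €915. Patient pays €2,215; OOP now €2,215.
Claim 2 (€2,842): deductible already satisfied, so patient's share is 30% × €2,842 = €852.60. Cost to patient: €852.60. OOP to date €3,067.60.
Claim 3 (€189): deductible met; 30% of €189 = €56.70. Cost to patient: €56.70. OOP to date €3,124.30.
Claim 4 (€850): deductible already satisfied, so patient's share is 30% × €850 = €255. Cost to patient: €255. OOP to date €3,379.30.
Claim 5 (€3,383): 30% coinsurance on €3,383 = €1,014.90. OOP would hit €4,394.20 > €4,300, so the cap limits the patient to €4,300 − €3,379.30 = €920.70.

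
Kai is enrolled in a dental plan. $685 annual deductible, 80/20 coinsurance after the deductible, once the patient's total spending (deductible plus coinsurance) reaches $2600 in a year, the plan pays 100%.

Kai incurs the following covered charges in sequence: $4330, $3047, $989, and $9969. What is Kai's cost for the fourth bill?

Claim 1 ($4330): $685 finishes the deductible; $3645 goes to coinsurance; coinsurance $3645 × 20% = $729. Patient pays $1414; OOP now $1414.
Claim 2 ($3047): 20% coinsurance on $3047 = $609.40. Patient owes $609.40 (running OOP $2023.40).
Claim 3 ($989): deductible met; 20% of $989 = $197.80. Patient owes $197.80 (running OOP $2221.20).
Claim 4 ($9969): 20% coinsurance on $9969 = $1993.80. OOP would hit $4215 > $2600, so the cap limits the patient to $2600 − $2221.20 = $378.80.

$378.80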